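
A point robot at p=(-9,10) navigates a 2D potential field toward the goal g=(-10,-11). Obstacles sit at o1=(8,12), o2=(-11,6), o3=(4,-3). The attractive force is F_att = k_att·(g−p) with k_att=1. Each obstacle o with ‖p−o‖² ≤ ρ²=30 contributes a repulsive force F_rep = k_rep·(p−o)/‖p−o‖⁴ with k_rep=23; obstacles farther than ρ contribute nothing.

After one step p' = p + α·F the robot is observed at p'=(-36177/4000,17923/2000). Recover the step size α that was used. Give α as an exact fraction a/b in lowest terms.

F_att = 1·(g−p) = 1·(-1,-21) = (-1.0000,-21.0000)
o1: d²=293 > ρ²=30 → inactive
o2: d²=20 ≤ ρ²=30; F_rep = 23·(2,4)/20² = (0.1150,0.2300)
o3: d²=338 > ρ²=30 → inactive
F = F_att + ΣF_rep = (-0.8850,-20.7700)
Δp = p'−p = (-0.0442,-1.0385); α = Δx/Fx = (-177/4000) / (-177/200) = 1/20
check: Δy/Fy = (-2077/2000) / (-2077/100) = 1/20 ✓

α = 1/20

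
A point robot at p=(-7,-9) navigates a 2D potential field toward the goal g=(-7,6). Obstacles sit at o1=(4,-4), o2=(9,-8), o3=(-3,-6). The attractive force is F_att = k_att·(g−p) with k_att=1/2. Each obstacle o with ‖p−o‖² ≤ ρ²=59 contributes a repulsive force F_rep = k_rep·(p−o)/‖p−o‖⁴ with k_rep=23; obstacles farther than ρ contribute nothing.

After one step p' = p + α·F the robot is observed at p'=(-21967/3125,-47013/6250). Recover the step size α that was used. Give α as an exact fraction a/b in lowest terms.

α = 1/5

F_att = 1/2·(g−p) = 1/2·(0,15) = (0.0000,7.5000)
o1: d²=146 > ρ²=59 → inactive
o2: d²=257 > ρ²=59 → inactive
o3: d²=25 ≤ ρ²=59; F_rep = 23·(-4,-3)/25² = (-0.1472,-0.1104)
F = F_att + ΣF_rep = (-0.1472,7.3896)
Δp = p'−p = (-0.0294,1.4779); α = Δx/Fx = (-92/3125) / (-92/625) = 1/5
check: Δy/Fy = (9237/6250) / (9237/1250) = 1/5 ✓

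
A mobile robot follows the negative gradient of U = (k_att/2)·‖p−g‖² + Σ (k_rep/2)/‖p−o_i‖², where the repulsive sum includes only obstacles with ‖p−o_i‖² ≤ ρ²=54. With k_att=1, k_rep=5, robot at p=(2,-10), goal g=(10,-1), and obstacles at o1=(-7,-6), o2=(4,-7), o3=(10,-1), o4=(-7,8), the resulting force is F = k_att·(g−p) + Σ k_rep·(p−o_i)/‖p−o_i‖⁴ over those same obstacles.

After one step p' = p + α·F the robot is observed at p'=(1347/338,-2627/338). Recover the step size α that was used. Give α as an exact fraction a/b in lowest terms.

F_att = 1·(g−p) = 1·(8,9) = (8.0000,9.0000)
o1: d²=97 > ρ²=54 → inactive
o2: d²=13 ≤ ρ²=54; F_rep = 5·(-2,-3)/13² = (-0.0592,-0.0888)
o3: d²=145 > ρ²=54 → inactive
o4: d²=405 > ρ²=54 → inactive
F = F_att + ΣF_rep = (7.9408,8.9112)
Δp = p'−p = (1.9852,2.2278); α = Δx/Fx = (671/338) / (1342/169) = 1/4
check: Δy/Fy = (753/338) / (1506/169) = 1/4 ✓

α = 1/4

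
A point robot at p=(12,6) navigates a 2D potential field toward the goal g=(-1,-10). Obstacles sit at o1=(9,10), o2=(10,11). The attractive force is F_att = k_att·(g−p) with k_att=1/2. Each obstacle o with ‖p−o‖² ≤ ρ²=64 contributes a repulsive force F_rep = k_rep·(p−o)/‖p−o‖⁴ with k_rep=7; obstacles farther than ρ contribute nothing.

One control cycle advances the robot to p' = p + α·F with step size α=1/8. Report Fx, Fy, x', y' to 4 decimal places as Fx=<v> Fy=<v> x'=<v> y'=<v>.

Fx=-6.4498 Fy=-8.0864 x'=11.1938 y'=4.9892

F_att = 1/2·(g−p) = 1/2·(-13,-16) = (-6.5000,-8.0000)
o1: d²=25 ≤ ρ²=64; F_rep = 7·(3,-4)/25² = (0.0336,-0.0448)
o2: d²=29 ≤ ρ²=64; F_rep = 7·(2,-5)/29² = (0.0166,-0.0416)
F = F_att + ΣF_rep = (-6.4498,-8.0864)
p' = p + 1/8·F = (11.1938,4.9892)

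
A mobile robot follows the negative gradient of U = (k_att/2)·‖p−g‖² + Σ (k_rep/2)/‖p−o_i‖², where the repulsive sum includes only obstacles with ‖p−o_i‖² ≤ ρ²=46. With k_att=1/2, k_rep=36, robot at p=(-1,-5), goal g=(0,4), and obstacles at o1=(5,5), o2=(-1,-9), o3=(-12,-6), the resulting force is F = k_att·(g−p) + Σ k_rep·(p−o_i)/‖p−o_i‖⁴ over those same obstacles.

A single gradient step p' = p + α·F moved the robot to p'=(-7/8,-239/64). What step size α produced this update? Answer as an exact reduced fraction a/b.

α = 1/4

F_att = 1/2·(g−p) = 1/2·(1,9) = (0.5000,4.5000)
o1: d²=136 > ρ²=46 → inactive
o2: d²=16 ≤ ρ²=46; F_rep = 36·(0,4)/16² = (0.0000,0.5625)
o3: d²=122 > ρ²=46 → inactive
F = F_att + ΣF_rep = (0.5000,5.0625)
Δp = p'−p = (0.1250,1.2656); α = Δx/Fx = (1/8) / (1/2) = 1/4
check: Δy/Fy = (81/64) / (81/16) = 1/4 ✓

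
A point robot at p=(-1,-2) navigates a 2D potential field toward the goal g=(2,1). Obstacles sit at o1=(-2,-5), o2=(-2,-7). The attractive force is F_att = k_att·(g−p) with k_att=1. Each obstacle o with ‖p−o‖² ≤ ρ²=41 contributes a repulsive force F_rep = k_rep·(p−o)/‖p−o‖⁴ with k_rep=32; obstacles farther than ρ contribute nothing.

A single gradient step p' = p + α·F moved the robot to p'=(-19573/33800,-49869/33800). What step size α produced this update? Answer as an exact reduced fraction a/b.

α = 1/8

F_att = 1·(g−p) = 1·(3,3) = (3.0000,3.0000)
o1: d²=10 ≤ ρ²=41; F_rep = 32·(1,3)/10² = (0.3200,0.9600)
o2: d²=26 ≤ ρ²=41; F_rep = 32·(1,5)/26² = (0.0473,0.2367)
F = F_att + ΣF_rep = (3.3673,4.1967)
Δp = p'−p = (0.4209,0.5246); α = Δx/Fx = (14227/33800) / (14227/4225) = 1/8
check: Δy/Fy = (17731/33800) / (17731/4225) = 1/8 ✓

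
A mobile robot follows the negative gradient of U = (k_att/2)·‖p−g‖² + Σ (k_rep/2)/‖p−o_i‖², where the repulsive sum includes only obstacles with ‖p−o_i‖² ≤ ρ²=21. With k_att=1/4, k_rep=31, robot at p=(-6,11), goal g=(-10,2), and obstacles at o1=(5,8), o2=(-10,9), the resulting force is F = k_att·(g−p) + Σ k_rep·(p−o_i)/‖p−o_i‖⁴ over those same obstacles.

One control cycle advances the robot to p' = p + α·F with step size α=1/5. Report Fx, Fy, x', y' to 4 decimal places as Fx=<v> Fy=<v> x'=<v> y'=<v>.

Fx=-0.6900 Fy=-2.0950 x'=-6.1380 y'=10.5810

F_att = 1/4·(g−p) = 1/4·(-4,-9) = (-1.0000,-2.2500)
o1: d²=130 > ρ²=21 → inactive
o2: d²=20 ≤ ρ²=21; F_rep = 31·(4,2)/20² = (0.3100,0.1550)
F = F_att + ΣF_rep = (-0.6900,-2.0950)
p' = p + 1/5·F = (-6.1380,10.5810)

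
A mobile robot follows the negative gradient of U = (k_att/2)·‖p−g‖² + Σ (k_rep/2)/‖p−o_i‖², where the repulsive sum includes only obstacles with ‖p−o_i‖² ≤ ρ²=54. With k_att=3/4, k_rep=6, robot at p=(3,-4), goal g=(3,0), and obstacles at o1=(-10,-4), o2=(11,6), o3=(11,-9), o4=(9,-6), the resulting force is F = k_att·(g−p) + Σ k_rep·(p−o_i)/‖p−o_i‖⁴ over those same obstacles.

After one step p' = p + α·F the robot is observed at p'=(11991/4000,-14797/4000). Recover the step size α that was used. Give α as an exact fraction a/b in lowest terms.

α = 1/10

F_att = 3/4·(g−p) = 3/4·(0,4) = (0.0000,3.0000)
o1: d²=169 > ρ²=54 → inactive
o2: d²=164 > ρ²=54 → inactive
o3: d²=89 > ρ²=54 → inactive
o4: d²=40 ≤ ρ²=54; F_rep = 6·(-6,2)/40² = (-0.0225,0.0075)
F = F_att + ΣF_rep = (-0.0225,3.0075)
Δp = p'−p = (-0.0022,0.3008); α = Δx/Fx = (-9/4000) / (-9/400) = 1/10
check: Δy/Fy = (1203/4000) / (1203/400) = 1/10 ✓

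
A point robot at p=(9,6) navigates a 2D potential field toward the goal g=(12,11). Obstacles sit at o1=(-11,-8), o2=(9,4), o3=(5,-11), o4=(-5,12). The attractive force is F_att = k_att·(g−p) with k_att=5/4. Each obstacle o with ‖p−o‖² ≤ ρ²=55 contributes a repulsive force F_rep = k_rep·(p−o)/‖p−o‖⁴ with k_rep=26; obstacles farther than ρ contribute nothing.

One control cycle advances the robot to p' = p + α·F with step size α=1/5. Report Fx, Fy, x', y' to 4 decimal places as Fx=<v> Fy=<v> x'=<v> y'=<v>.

Fx=3.7500 Fy=9.5000 x'=9.7500 y'=7.9000

F_att = 5/4·(g−p) = 5/4·(3,5) = (3.7500,6.2500)
o1: d²=596 > ρ²=55 → inactive
o2: d²=4 ≤ ρ²=55; F_rep = 26·(0,2)/4² = (0.0000,3.2500)
o3: d²=305 > ρ²=55 → inactive
o4: d²=232 > ρ²=55 → inactive
F = F_att + ΣF_rep = (3.7500,9.5000)
p' = p + 1/5·F = (9.7500,7.9000)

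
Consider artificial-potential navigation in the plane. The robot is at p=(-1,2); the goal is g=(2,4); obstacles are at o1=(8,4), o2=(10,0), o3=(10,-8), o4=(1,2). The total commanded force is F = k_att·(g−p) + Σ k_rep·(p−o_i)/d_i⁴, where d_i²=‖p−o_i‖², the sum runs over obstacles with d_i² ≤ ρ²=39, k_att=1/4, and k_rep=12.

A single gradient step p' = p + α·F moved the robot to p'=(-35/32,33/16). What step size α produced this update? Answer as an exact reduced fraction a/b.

F_att = 1/4·(g−p) = 1/4·(3,2) = (0.7500,0.5000)
o1: d²=85 > ρ²=39 → inactive
o2: d²=125 > ρ²=39 → inactive
o3: d²=221 > ρ²=39 → inactive
o4: d²=4 ≤ ρ²=39; F_rep = 12·(-2,0)/4² = (-1.5000,0.0000)
F = F_att + ΣF_rep = (-0.7500,0.5000)
Δp = p'−p = (-0.0938,0.0625); α = Δx/Fx = (-3/32) / (-3/4) = 1/8
check: Δy/Fy = (1/16) / (1/2) = 1/8 ✓

α = 1/8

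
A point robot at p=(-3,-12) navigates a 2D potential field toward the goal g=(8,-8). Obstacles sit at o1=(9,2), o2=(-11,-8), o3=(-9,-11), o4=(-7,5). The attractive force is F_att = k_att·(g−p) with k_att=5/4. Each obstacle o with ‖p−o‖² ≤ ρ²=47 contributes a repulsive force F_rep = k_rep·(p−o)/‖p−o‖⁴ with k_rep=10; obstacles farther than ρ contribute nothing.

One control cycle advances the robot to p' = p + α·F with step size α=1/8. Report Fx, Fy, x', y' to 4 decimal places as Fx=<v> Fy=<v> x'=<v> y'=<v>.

F_att = 5/4·(g−p) = 5/4·(11,4) = (13.7500,5.0000)
o1: d²=340 > ρ²=47 → inactive
o2: d²=80 > ρ²=47 → inactive
o3: d²=37 ≤ ρ²=47; F_rep = 10·(6,-1)/37² = (0.0438,-0.0073)
o4: d²=305 > ρ²=47 → inactive
F = F_att + ΣF_rep = (13.7938,4.9927)
p' = p + 1/8·F = (-1.2758,-11.3759)

Fx=13.7938 Fy=4.9927 x'=-1.2758 y'=-11.3759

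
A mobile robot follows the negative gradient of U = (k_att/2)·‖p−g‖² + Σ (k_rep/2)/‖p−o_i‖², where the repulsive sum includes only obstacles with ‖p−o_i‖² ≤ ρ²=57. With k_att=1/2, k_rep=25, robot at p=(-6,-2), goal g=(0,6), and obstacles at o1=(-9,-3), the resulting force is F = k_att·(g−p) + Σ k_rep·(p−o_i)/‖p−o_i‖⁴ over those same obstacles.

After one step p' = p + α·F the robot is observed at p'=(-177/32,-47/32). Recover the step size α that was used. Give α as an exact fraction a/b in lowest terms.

F_att = 1/2·(g−p) = 1/2·(6,8) = (3.0000,4.0000)
o1: d²=10 ≤ ρ²=57; F_rep = 25·(3,1)/10² = (0.7500,0.2500)
F = F_att + ΣF_rep = (3.7500,4.2500)
Δp = p'−p = (0.4688,0.5312); α = Δx/Fx = (15/32) / (15/4) = 1/8
check: Δy/Fy = (17/32) / (17/4) = 1/8 ✓

α = 1/8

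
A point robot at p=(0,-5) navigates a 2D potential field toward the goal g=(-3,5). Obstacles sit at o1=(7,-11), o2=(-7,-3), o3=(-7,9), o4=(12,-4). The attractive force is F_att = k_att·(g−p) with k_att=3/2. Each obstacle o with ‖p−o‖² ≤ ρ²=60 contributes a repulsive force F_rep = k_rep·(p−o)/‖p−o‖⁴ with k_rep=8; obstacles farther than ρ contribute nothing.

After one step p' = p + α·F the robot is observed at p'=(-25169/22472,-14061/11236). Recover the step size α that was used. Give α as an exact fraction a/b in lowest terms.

α = 1/4

F_att = 3/2·(g−p) = 3/2·(-3,10) = (-4.5000,15.0000)
o1: d²=85 > ρ²=60 → inactive
o2: d²=53 ≤ ρ²=60; F_rep = 8·(7,-2)/53² = (0.0199,-0.0057)
o3: d²=245 > ρ²=60 → inactive
o4: d²=145 > ρ²=60 → inactive
F = F_att + ΣF_rep = (-4.4801,14.9943)
Δp = p'−p = (-1.1200,3.7486); α = Δx/Fx = (-25169/22472) / (-25169/5618) = 1/4
check: Δy/Fy = (42119/11236) / (42119/2809) = 1/4 ✓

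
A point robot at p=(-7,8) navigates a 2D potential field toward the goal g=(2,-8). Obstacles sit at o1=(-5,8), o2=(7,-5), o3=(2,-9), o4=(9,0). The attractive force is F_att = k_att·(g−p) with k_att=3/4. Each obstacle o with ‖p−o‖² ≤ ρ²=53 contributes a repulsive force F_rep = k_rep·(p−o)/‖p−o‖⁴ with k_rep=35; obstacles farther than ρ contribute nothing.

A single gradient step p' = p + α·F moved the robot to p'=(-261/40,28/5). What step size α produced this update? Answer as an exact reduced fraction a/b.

α = 1/5

F_att = 3/4·(g−p) = 3/4·(9,-16) = (6.7500,-12.0000)
o1: d²=4 ≤ ρ²=53; F_rep = 35·(-2,0)/4² = (-4.3750,0.0000)
o2: d²=365 > ρ²=53 → inactive
o3: d²=370 > ρ²=53 → inactive
o4: d²=320 > ρ²=53 → inactive
F = F_att + ΣF_rep = (2.3750,-12.0000)
Δp = p'−p = (0.4750,-2.4000); α = Δx/Fx = (19/40) / (19/8) = 1/5
check: Δy/Fy = (-12/5) / (-12) = 1/5 ✓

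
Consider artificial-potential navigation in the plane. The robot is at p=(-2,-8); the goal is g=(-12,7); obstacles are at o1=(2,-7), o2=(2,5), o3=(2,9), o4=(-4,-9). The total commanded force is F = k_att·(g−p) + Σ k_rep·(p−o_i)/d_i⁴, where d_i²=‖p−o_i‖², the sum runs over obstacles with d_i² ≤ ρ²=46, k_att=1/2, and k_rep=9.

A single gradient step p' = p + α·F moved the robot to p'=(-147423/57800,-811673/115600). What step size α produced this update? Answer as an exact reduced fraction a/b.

F_att = 1/2·(g−p) = 1/2·(-10,15) = (-5.0000,7.5000)
o1: d²=17 ≤ ρ²=46; F_rep = 9·(-4,-1)/17² = (-0.1246,-0.0311)
o2: d²=185 > ρ²=46 → inactive
o3: d²=305 > ρ²=46 → inactive
o4: d²=5 ≤ ρ²=46; F_rep = 9·(2,1)/5² = (0.7200,0.3600)
F = F_att + ΣF_rep = (-4.4046,7.8289)
Δp = p'−p = (-0.5506,0.9786); α = Δx/Fx = (-31823/57800) / (-31823/7225) = 1/8
check: Δy/Fy = (113127/115600) / (113127/14450) = 1/8 ✓

α = 1/8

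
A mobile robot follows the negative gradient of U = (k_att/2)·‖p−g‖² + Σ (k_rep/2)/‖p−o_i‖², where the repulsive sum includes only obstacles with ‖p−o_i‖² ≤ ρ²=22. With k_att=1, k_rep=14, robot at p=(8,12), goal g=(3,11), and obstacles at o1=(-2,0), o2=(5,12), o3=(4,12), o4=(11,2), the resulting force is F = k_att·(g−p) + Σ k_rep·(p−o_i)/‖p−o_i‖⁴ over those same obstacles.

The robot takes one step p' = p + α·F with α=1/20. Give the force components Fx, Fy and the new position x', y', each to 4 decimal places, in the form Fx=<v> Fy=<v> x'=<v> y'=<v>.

F_att = 1·(g−p) = 1·(-5,-1) = (-5.0000,-1.0000)
o1: d²=244 > ρ²=22 → inactive
o2: d²=9 ≤ ρ²=22; F_rep = 14·(3,0)/9² = (0.5185,0.0000)
o3: d²=16 ≤ ρ²=22; F_rep = 14·(4,0)/16² = (0.2188,0.0000)
o4: d²=109 > ρ²=22 → inactive
F = F_att + ΣF_rep = (-4.2627,-1.0000)
p' = p + 1/20·F = (7.7869,11.9500)

Fx=-4.2627 Fy=-1.0000 x'=7.7869 y'=11.9500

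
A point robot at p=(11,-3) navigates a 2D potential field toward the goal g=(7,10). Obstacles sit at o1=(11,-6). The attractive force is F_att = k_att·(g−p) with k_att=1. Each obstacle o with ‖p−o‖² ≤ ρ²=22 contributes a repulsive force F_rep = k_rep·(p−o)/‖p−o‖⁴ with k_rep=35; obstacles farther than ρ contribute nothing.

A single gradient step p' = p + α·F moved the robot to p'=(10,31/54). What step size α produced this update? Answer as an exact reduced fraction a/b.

F_att = 1·(g−p) = 1·(-4,13) = (-4.0000,13.0000)
o1: d²=9 ≤ ρ²=22; F_rep = 35·(0,3)/9² = (0.0000,1.2963)
F = F_att + ΣF_rep = (-4.0000,14.2963)
Δp = p'−p = (-1.0000,3.5741); α = Δx/Fx = (-1) / (-4) = 1/4
check: Δy/Fy = (193/54) / (386/27) = 1/4 ✓

α = 1/4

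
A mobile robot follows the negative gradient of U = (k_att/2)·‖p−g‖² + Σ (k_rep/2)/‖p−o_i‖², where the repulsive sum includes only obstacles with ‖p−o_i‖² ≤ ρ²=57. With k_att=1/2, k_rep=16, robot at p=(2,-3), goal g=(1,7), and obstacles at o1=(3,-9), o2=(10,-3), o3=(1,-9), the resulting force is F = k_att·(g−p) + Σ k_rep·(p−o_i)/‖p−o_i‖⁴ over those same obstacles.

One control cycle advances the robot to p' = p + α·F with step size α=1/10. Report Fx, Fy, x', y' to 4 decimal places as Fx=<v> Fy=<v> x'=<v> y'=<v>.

Fx=-0.5000 Fy=5.1402 x'=1.9500 y'=-2.4860

F_att = 1/2·(g−p) = 1/2·(-1,10) = (-0.5000,5.0000)
o1: d²=37 ≤ ρ²=57; F_rep = 16·(-1,6)/37² = (-0.0117,0.0701)
o2: d²=64 > ρ²=57 → inactive
o3: d²=37 ≤ ρ²=57; F_rep = 16·(1,6)/37² = (0.0117,0.0701)
F = F_att + ΣF_rep = (-0.5000,5.1402)
p' = p + 1/10·F = (1.9500,-2.4860)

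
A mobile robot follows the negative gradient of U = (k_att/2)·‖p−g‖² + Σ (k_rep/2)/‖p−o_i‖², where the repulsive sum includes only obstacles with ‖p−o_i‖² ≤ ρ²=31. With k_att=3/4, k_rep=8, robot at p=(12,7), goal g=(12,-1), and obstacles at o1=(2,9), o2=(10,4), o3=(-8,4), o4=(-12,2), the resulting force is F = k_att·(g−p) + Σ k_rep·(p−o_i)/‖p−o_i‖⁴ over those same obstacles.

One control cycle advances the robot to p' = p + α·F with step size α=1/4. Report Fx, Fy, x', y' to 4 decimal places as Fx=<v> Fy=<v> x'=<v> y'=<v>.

F_att = 3/4·(g−p) = 3/4·(0,-8) = (0.0000,-6.0000)
o1: d²=104 > ρ²=31 → inactive
o2: d²=13 ≤ ρ²=31; F_rep = 8·(2,3)/13² = (0.0947,0.1420)
o3: d²=409 > ρ²=31 → inactive
o4: d²=601 > ρ²=31 → inactive
F = F_att + ΣF_rep = (0.0947,-5.8580)
p' = p + 1/4·F = (12.0237,5.5355)

Fx=0.0947 Fy=-5.8580 x'=12.0237 y'=5.5355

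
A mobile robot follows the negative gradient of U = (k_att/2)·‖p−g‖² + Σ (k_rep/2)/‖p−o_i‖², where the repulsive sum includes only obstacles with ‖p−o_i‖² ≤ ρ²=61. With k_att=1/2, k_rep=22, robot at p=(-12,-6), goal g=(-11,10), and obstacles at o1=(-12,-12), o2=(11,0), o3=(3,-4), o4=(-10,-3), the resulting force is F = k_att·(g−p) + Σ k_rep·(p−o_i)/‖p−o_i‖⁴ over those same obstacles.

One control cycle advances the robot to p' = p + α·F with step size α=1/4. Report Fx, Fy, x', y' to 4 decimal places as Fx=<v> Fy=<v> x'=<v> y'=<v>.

Fx=0.2396 Fy=7.7113 x'=-11.9401 y'=-4.0722

F_att = 1/2·(g−p) = 1/2·(1,16) = (0.5000,8.0000)
o1: d²=36 ≤ ρ²=61; F_rep = 22·(0,6)/36² = (0.0000,0.1019)
o2: d²=565 > ρ²=61 → inactive
o3: d²=229 > ρ²=61 → inactive
o4: d²=13 ≤ ρ²=61; F_rep = 22·(-2,-3)/13² = (-0.2604,-0.3905)
F = F_att + ΣF_rep = (0.2396,7.7113)
p' = p + 1/4·F = (-11.9401,-4.0722)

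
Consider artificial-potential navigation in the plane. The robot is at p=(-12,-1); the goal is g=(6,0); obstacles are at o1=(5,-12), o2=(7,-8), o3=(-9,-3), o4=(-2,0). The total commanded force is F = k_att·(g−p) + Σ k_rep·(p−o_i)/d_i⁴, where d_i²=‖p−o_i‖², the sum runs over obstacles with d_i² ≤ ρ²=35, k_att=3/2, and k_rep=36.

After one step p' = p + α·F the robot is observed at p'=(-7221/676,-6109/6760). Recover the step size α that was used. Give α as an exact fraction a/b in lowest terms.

F_att = 3/2·(g−p) = 3/2·(18,1) = (27.0000,1.5000)
o1: d²=410 > ρ²=35 → inactive
o2: d²=410 > ρ²=35 → inactive
o3: d²=13 ≤ ρ²=35; F_rep = 36·(-3,2)/13² = (-0.6391,0.4260)
o4: d²=101 > ρ²=35 → inactive
F = F_att + ΣF_rep = (26.3609,1.9260)
Δp = p'−p = (1.3180,0.0963); α = Δx/Fx = (891/676) / (4455/169) = 1/20
check: Δy/Fy = (651/6760) / (651/338) = 1/20 ✓

α = 1/20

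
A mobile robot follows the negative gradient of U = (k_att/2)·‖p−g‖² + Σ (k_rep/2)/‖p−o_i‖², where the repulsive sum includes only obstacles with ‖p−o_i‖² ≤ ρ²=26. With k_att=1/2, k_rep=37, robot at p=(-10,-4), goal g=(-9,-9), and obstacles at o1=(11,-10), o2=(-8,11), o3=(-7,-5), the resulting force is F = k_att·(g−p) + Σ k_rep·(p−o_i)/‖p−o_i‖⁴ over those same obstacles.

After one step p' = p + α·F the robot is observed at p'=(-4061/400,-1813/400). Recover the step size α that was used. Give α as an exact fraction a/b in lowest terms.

α = 1/4

F_att = 1/2·(g−p) = 1/2·(1,-5) = (0.5000,-2.5000)
o1: d²=477 > ρ²=26 → inactive
o2: d²=229 > ρ²=26 → inactive
o3: d²=10 ≤ ρ²=26; F_rep = 37·(-3,1)/10² = (-1.1100,0.3700)
F = F_att + ΣF_rep = (-0.6100,-2.1300)
Δp = p'−p = (-0.1525,-0.5325); α = Δx/Fx = (-61/400) / (-61/100) = 1/4
check: Δy/Fy = (-213/400) / (-213/100) = 1/4 ✓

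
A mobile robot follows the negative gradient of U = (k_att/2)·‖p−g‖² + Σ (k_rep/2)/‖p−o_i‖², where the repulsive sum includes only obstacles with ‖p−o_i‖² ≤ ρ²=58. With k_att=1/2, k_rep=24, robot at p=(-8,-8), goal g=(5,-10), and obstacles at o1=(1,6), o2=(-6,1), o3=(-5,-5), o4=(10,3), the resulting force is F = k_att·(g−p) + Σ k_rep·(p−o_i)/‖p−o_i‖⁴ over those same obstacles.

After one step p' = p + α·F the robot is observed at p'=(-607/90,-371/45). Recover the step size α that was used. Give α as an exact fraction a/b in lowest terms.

α = 1/5

F_att = 1/2·(g−p) = 1/2·(13,-2) = (6.5000,-1.0000)
o1: d²=277 > ρ²=58 → inactive
o2: d²=85 > ρ²=58 → inactive
o3: d²=18 ≤ ρ²=58; F_rep = 24·(-3,-3)/18² = (-0.2222,-0.2222)
o4: d²=445 > ρ²=58 → inactive
F = F_att + ΣF_rep = (6.2778,-1.2222)
Δp = p'−p = (1.2556,-0.2444); α = Δx/Fx = (113/90) / (113/18) = 1/5
check: Δy/Fy = (-11/45) / (-11/9) = 1/5 ✓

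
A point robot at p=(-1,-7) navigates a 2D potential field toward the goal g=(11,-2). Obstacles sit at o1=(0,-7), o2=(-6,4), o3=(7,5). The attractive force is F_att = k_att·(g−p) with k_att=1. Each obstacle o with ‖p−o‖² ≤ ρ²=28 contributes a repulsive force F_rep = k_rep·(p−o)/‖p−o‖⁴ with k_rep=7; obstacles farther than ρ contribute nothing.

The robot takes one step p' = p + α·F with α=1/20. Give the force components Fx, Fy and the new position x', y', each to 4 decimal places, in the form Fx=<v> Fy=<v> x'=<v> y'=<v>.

F_att = 1·(g−p) = 1·(12,5) = (12.0000,5.0000)
o1: d²=1 ≤ ρ²=28; F_rep = 7·(-1,0)/1² = (-7.0000,0.0000)
o2: d²=146 > ρ²=28 → inactive
o3: d²=208 > ρ²=28 → inactive
F = F_att + ΣF_rep = (5.0000,5.0000)
p' = p + 1/20·F = (-0.7500,-6.7500)

Fx=5.0000 Fy=5.0000 x'=-0.7500 y'=-6.7500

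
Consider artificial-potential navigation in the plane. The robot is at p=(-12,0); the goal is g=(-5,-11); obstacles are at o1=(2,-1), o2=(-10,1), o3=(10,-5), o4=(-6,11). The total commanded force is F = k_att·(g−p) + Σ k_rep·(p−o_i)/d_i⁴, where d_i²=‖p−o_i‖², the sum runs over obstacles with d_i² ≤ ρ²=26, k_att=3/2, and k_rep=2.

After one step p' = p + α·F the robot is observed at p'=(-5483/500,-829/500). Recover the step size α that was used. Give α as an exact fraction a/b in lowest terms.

F_att = 3/2·(g−p) = 3/2·(7,-11) = (10.5000,-16.5000)
o1: d²=197 > ρ²=26 → inactive
o2: d²=5 ≤ ρ²=26; F_rep = 2·(-2,-1)/5² = (-0.1600,-0.0800)
o3: d²=509 > ρ²=26 → inactive
o4: d²=157 > ρ²=26 → inactive
F = F_att + ΣF_rep = (10.3400,-16.5800)
Δp = p'−p = (1.0340,-1.6580); α = Δx/Fx = (517/500) / (517/50) = 1/10
check: Δy/Fy = (-829/500) / (-829/50) = 1/10 ✓

α = 1/10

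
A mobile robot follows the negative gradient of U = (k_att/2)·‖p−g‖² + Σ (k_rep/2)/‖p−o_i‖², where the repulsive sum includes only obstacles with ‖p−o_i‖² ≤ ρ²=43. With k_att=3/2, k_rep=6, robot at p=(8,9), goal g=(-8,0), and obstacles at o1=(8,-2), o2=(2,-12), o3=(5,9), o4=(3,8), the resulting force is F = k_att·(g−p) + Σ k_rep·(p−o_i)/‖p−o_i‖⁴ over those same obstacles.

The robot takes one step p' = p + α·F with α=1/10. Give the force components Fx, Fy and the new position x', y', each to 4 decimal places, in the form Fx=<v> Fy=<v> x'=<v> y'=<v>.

Fx=-23.7334 Fy=-13.4911 x'=5.6267 y'=7.6509

F_att = 3/2·(g−p) = 3/2·(-16,-9) = (-24.0000,-13.5000)
o1: d²=121 > ρ²=43 → inactive
o2: d²=477 > ρ²=43 → inactive
o3: d²=9 ≤ ρ²=43; F_rep = 6·(3,0)/9² = (0.2222,0.0000)
o4: d²=26 ≤ ρ²=43; F_rep = 6·(5,1)/26² = (0.0444,0.0089)
F = F_att + ΣF_rep = (-23.7334,-13.4911)
p' = p + 1/10·F = (5.6267,7.6509)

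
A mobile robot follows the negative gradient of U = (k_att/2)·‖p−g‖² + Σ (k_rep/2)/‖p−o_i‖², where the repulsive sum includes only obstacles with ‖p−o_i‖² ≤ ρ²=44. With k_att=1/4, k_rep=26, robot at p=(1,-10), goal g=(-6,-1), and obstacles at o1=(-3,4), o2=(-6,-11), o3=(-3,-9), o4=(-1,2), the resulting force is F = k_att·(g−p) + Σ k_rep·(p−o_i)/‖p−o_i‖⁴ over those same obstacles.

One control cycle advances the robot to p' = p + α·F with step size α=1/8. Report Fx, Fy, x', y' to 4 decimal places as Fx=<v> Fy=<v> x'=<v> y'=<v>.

Fx=-1.3901 Fy=2.1600 x'=0.8262 y'=-9.7300

F_att = 1/4·(g−p) = 1/4·(-7,9) = (-1.7500,2.2500)
o1: d²=212 > ρ²=44 → inactive
o2: d²=50 > ρ²=44 → inactive
o3: d²=17 ≤ ρ²=44; F_rep = 26·(4,-1)/17² = (0.3599,-0.0900)
o4: d²=148 > ρ²=44 → inactive
F = F_att + ΣF_rep = (-1.3901,2.1600)
p' = p + 1/8·F = (0.8262,-9.7300)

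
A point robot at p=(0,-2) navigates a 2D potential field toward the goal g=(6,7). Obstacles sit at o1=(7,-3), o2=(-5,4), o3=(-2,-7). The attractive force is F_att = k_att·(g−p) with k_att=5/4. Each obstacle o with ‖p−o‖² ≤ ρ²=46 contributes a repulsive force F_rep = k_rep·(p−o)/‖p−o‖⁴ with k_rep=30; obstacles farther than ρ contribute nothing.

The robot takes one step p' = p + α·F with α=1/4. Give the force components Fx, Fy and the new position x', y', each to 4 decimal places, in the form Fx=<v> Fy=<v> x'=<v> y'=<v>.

F_att = 5/4·(g−p) = 5/4·(6,9) = (7.5000,11.2500)
o1: d²=50 > ρ²=46 → inactive
o2: d²=61 > ρ²=46 → inactive
o3: d²=29 ≤ ρ²=46; F_rep = 30·(2,5)/29² = (0.0713,0.1784)
F = F_att + ΣF_rep = (7.5713,11.4284)
p' = p + 1/4·F = (1.8928,0.8571)

Fx=7.5713 Fy=11.4284 x'=1.8928 y'=0.8571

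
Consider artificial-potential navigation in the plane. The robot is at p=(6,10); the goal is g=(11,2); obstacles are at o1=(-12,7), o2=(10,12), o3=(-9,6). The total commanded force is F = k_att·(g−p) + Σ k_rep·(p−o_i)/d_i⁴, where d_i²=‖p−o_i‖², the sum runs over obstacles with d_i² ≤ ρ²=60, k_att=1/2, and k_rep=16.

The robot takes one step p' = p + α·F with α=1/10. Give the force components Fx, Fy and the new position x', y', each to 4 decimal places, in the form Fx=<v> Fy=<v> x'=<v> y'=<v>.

F_att = 1/2·(g−p) = 1/2·(5,-8) = (2.5000,-4.0000)
o1: d²=333 > ρ²=60 → inactive
o2: d²=20 ≤ ρ²=60; F_rep = 16·(-4,-2)/20² = (-0.1600,-0.0800)
o3: d²=241 > ρ²=60 → inactive
F = F_att + ΣF_rep = (2.3400,-4.0800)
p' = p + 1/10·F = (6.2340,9.5920)

Fx=2.3400 Fy=-4.0800 x'=6.2340 y'=9.5920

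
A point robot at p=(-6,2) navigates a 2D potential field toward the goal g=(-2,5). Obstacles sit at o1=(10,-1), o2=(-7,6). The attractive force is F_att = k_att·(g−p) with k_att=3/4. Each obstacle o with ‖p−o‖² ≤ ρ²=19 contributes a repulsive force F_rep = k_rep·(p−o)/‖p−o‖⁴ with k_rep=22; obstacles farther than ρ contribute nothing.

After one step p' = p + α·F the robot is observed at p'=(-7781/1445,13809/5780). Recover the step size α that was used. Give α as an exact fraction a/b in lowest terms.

α = 1/5

F_att = 3/4·(g−p) = 3/4·(4,3) = (3.0000,2.2500)
o1: d²=265 > ρ²=19 → inactive
o2: d²=17 ≤ ρ²=19; F_rep = 22·(1,-4)/17² = (0.0761,-0.3045)
F = F_att + ΣF_rep = (3.0761,1.9455)
Δp = p'−p = (0.6152,0.3891); α = Δx/Fx = (889/1445) / (889/289) = 1/5
check: Δy/Fy = (2249/5780) / (2249/1156) = 1/5 ✓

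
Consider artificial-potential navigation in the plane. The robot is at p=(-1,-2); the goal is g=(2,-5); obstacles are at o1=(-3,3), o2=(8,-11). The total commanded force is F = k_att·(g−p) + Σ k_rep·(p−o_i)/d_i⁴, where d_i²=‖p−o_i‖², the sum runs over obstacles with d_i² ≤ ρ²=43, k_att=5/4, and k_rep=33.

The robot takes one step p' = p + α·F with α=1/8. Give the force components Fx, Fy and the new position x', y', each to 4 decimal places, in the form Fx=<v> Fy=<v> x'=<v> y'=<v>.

Fx=3.8285 Fy=-3.9462 x'=-0.5214 y'=-2.4933

F_att = 5/4·(g−p) = 5/4·(3,-3) = (3.7500,-3.7500)
o1: d²=29 ≤ ρ²=43; F_rep = 33·(2,-5)/29² = (0.0785,-0.1962)
o2: d²=162 > ρ²=43 → inactive
F = F_att + ΣF_rep = (3.8285,-3.9462)
p' = p + 1/8·F = (-0.5214,-2.4933)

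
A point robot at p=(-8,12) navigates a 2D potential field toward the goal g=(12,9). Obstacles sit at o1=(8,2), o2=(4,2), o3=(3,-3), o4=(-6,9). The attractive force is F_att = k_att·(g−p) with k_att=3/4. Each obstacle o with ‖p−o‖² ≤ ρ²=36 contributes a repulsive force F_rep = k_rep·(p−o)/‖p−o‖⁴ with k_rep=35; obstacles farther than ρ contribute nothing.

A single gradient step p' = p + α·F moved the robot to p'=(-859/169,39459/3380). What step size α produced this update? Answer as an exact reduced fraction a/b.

α = 1/5

F_att = 3/4·(g−p) = 3/4·(20,-3) = (15.0000,-2.2500)
o1: d²=356 > ρ²=36 → inactive
o2: d²=244 > ρ²=36 → inactive
o3: d²=346 > ρ²=36 → inactive
o4: d²=13 ≤ ρ²=36; F_rep = 35·(-2,3)/13² = (-0.4142,0.6213)
F = F_att + ΣF_rep = (14.5858,-1.6287)
Δp = p'−p = (2.9172,-0.3257); α = Δx/Fx = (493/169) / (2465/169) = 1/5
check: Δy/Fy = (-1101/3380) / (-1101/676) = 1/5 ✓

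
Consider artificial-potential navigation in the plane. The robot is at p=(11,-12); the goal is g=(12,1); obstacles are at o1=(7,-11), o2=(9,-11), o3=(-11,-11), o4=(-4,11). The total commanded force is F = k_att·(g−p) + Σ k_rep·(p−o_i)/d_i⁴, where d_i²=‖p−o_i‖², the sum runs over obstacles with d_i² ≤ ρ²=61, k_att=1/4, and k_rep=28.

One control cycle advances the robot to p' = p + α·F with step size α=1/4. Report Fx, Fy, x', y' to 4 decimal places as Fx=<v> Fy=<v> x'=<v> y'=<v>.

F_att = 1/4·(g−p) = 1/4·(1,13) = (0.2500,3.2500)
o1: d²=17 ≤ ρ²=61; F_rep = 28·(4,-1)/17² = (0.3875,-0.0969)
o2: d²=5 ≤ ρ²=61; F_rep = 28·(2,-1)/5² = (2.2400,-1.1200)
o3: d²=485 > ρ²=61 → inactive
o4: d²=754 > ρ²=61 → inactive
F = F_att + ΣF_rep = (2.8775,2.0331)
p' = p + 1/4·F = (11.7194,-11.4917)

Fx=2.8775 Fy=2.0331 x'=11.7194 y'=-11.4917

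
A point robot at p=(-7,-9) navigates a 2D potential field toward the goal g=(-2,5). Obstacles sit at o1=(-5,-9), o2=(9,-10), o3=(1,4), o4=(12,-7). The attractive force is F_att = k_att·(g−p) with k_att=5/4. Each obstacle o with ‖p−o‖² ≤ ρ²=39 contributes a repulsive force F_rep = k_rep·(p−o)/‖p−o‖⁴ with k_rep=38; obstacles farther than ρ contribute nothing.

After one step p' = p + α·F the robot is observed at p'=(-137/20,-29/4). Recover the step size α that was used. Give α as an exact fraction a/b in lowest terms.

F_att = 5/4·(g−p) = 5/4·(5,14) = (6.2500,17.5000)
o1: d²=4 ≤ ρ²=39; F_rep = 38·(-2,0)/4² = (-4.7500,0.0000)
o2: d²=257 > ρ²=39 → inactive
o3: d²=233 > ρ²=39 → inactive
o4: d²=365 > ρ²=39 → inactive
F = F_att + ΣF_rep = (1.5000,17.5000)
Δp = p'−p = (0.1500,1.7500); α = Δx/Fx = (3/20) / (3/2) = 1/10
check: Δy/Fy = (7/4) / (35/2) = 1/10 ✓

α = 1/10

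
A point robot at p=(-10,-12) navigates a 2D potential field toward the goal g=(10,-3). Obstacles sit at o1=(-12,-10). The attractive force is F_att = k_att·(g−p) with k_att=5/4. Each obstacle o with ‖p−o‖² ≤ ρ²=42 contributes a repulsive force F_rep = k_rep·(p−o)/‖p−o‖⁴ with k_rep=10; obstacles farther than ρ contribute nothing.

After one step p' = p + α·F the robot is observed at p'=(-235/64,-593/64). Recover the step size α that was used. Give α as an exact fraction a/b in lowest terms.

α = 1/4

F_att = 5/4·(g−p) = 5/4·(20,9) = (25.0000,11.2500)
o1: d²=8 ≤ ρ²=42; F_rep = 10·(2,-2)/8² = (0.3125,-0.3125)
F = F_att + ΣF_rep = (25.3125,10.9375)
Δp = p'−p = (6.3281,2.7344); α = Δx/Fx = (405/64) / (405/16) = 1/4
check: Δy/Fy = (175/64) / (175/16) = 1/4 ✓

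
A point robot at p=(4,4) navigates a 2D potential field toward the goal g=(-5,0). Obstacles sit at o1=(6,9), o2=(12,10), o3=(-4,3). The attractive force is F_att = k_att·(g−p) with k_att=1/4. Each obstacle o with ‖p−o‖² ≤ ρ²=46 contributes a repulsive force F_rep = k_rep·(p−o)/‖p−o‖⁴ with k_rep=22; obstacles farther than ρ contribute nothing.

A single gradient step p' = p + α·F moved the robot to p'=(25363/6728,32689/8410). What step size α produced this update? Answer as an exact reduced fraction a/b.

F_att = 1/4·(g−p) = 1/4·(-9,-4) = (-2.2500,-1.0000)
o1: d²=29 ≤ ρ²=46; F_rep = 22·(-2,-5)/29² = (-0.0523,-0.1308)
o2: d²=100 > ρ²=46 → inactive
o3: d²=65 > ρ²=46 → inactive
F = F_att + ΣF_rep = (-2.3023,-1.1308)
Δp = p'−p = (-0.2302,-0.1131); α = Δx/Fx = (-1549/6728) / (-7745/3364) = 1/10
check: Δy/Fy = (-951/8410) / (-951/841) = 1/10 ✓

α = 1/10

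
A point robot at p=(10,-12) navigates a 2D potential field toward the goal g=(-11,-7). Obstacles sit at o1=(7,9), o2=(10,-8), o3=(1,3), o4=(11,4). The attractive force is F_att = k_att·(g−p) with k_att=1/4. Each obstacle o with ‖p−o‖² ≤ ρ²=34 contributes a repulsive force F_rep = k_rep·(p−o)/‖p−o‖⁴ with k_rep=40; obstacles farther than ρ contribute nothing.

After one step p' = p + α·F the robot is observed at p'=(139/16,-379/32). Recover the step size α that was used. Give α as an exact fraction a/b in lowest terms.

α = 1/4

F_att = 1/4·(g−p) = 1/4·(-21,5) = (-5.2500,1.2500)
o1: d²=450 > ρ²=34 → inactive
o2: d²=16 ≤ ρ²=34; F_rep = 40·(0,-4)/16² = (0.0000,-0.6250)
o3: d²=306 > ρ²=34 → inactive
o4: d²=257 > ρ²=34 → inactive
F = F_att + ΣF_rep = (-5.2500,0.6250)
Δp = p'−p = (-1.3125,0.1562); α = Δx/Fx = (-21/16) / (-21/4) = 1/4
check: Δy/Fy = (5/32) / (5/8) = 1/4 ✓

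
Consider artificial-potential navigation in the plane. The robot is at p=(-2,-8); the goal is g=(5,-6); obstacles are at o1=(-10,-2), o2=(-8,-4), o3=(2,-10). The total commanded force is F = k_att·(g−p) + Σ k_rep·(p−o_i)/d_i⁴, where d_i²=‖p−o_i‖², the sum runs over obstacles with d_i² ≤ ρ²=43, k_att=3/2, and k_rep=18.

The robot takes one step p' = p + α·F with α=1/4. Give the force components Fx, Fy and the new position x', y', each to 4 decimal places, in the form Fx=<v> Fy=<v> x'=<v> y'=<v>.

Fx=10.3200 Fy=3.0900 x'=0.5800 y'=-7.2275

F_att = 3/2·(g−p) = 3/2·(7,2) = (10.5000,3.0000)
o1: d²=100 > ρ²=43 → inactive
o2: d²=52 > ρ²=43 → inactive
o3: d²=20 ≤ ρ²=43; F_rep = 18·(-4,2)/20² = (-0.1800,0.0900)
F = F_att + ΣF_rep = (10.3200,3.0900)
p' = p + 1/4·F = (0.5800,-7.2275)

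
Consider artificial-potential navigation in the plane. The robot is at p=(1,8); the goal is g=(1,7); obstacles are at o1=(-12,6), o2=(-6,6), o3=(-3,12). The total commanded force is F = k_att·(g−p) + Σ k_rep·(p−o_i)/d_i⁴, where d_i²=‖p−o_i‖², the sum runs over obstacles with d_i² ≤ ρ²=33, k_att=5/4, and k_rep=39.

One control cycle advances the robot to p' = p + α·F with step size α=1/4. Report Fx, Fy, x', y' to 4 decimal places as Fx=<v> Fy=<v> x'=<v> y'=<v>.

F_att = 5/4·(g−p) = 5/4·(0,-1) = (0.0000,-1.2500)
o1: d²=173 > ρ²=33 → inactive
o2: d²=53 > ρ²=33 → inactive
o3: d²=32 ≤ ρ²=33; F_rep = 39·(4,-4)/32² = (0.1523,-0.1523)
F = F_att + ΣF_rep = (0.1523,-1.4023)
p' = p + 1/4·F = (1.0381,7.6494)

Fx=0.1523 Fy=-1.4023 x'=1.0381 y'=7.6494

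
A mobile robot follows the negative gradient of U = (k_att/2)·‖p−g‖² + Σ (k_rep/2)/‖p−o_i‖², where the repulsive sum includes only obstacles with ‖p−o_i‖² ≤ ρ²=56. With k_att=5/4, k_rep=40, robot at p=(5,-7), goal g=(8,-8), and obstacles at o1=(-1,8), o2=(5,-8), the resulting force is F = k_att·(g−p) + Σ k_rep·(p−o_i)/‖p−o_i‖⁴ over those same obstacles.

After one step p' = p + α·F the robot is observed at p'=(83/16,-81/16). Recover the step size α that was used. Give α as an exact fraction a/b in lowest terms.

F_att = 5/4·(g−p) = 5/4·(3,-1) = (3.7500,-1.2500)
o1: d²=261 > ρ²=56 → inactive
o2: d²=1 ≤ ρ²=56; F_rep = 40·(0,1)/1² = (0.0000,40.0000)
F = F_att + ΣF_rep = (3.7500,38.7500)
Δp = p'−p = (0.1875,1.9375); α = Δx/Fx = (3/16) / (15/4) = 1/20
check: Δy/Fy = (31/16) / (155/4) = 1/20 ✓

α = 1/20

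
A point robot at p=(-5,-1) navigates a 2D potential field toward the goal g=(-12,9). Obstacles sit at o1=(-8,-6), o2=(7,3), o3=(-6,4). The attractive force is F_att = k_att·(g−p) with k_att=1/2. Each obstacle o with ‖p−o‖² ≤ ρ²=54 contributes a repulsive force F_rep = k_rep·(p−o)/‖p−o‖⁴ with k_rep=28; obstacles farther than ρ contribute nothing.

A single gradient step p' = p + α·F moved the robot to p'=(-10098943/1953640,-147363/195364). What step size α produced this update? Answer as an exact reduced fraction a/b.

F_att = 1/2·(g−p) = 1/2·(-7,10) = (-3.5000,5.0000)
o1: d²=34 ≤ ρ²=54; F_rep = 28·(3,5)/34² = (0.0727,0.1211)
o2: d²=160 > ρ²=54 → inactive
o3: d²=26 ≤ ρ²=54; F_rep = 28·(1,-5)/26² = (0.0414,-0.2071)
F = F_att + ΣF_rep = (-3.3859,4.9140)
Δp = p'−p = (-0.1693,0.2457); α = Δx/Fx = (-330743/1953640) / (-330743/97682) = 1/20
check: Δy/Fy = (48001/195364) / (240005/48841) = 1/20 ✓

α = 1/20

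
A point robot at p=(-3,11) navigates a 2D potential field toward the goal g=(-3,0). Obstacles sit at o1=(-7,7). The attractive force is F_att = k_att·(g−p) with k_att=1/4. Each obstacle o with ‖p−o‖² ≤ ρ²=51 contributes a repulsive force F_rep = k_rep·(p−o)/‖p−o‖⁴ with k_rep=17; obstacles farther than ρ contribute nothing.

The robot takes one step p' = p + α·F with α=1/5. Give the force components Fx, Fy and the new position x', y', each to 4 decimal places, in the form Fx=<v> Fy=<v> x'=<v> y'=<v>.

F_att = 1/4·(g−p) = 1/4·(0,-11) = (0.0000,-2.7500)
o1: d²=32 ≤ ρ²=51; F_rep = 17·(4,4)/32² = (0.0664,0.0664)
F = F_att + ΣF_rep = (0.0664,-2.6836)
p' = p + 1/5·F = (-2.9867,10.4633)

Fx=0.0664 Fy=-2.6836 x'=-2.9867 y'=10.4633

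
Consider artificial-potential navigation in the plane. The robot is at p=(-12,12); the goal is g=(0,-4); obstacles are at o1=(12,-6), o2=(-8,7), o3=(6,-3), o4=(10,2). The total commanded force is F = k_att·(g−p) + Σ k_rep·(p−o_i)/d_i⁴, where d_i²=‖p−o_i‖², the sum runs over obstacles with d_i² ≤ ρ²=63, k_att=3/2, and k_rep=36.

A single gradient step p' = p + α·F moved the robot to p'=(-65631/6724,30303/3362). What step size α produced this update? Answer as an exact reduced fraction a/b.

F_att = 3/2·(g−p) = 3/2·(12,-16) = (18.0000,-24.0000)
o1: d²=900 > ρ²=63 → inactive
o2: d²=41 ≤ ρ²=63; F_rep = 36·(-4,5)/41² = (-0.0857,0.1071)
o3: d²=549 > ρ²=63 → inactive
o4: d²=584 > ρ²=63 → inactive
F = F_att + ΣF_rep = (17.9143,-23.8929)
Δp = p'−p = (2.2393,-2.9866); α = Δx/Fx = (15057/6724) / (30114/1681) = 1/8
check: Δy/Fy = (-10041/3362) / (-40164/1681) = 1/8 ✓

α = 1/8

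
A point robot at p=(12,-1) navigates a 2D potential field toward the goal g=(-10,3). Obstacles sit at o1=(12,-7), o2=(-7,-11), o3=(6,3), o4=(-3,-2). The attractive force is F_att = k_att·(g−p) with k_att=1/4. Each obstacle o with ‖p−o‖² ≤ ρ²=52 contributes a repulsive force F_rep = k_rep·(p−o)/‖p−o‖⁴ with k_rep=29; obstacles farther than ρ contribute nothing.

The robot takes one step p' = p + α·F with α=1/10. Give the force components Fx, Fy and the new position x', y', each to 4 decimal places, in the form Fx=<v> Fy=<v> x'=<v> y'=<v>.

F_att = 1/4·(g−p) = 1/4·(-22,4) = (-5.5000,1.0000)
o1: d²=36 ≤ ρ²=52; F_rep = 29·(0,6)/36² = (0.0000,0.1343)
o2: d²=461 > ρ²=52 → inactive
o3: d²=52 ≤ ρ²=52; F_rep = 29·(6,-4)/52² = (0.0643,-0.0429)
o4: d²=226 > ρ²=52 → inactive
F = F_att + ΣF_rep = (-5.4357,1.0914)
p' = p + 1/10·F = (11.4564,-0.8909)

Fx=-5.4357 Fy=1.0914 x'=11.4564 y'=-0.8909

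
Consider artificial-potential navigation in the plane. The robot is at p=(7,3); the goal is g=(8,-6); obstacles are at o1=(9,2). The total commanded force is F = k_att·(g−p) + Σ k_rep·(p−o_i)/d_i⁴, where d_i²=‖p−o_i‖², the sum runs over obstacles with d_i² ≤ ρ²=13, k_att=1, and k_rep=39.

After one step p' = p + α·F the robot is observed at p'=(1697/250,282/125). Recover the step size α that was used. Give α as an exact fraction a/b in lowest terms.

F_att = 1·(g−p) = 1·(1,-9) = (1.0000,-9.0000)
o1: d²=5 ≤ ρ²=13; F_rep = 39·(-2,1)/5² = (-3.1200,1.5600)
F = F_att + ΣF_rep = (-2.1200,-7.4400)
Δp = p'−p = (-0.2120,-0.7440); α = Δx/Fx = (-53/250) / (-53/25) = 1/10
check: Δy/Fy = (-93/125) / (-186/25) = 1/10 ✓

α = 1/10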